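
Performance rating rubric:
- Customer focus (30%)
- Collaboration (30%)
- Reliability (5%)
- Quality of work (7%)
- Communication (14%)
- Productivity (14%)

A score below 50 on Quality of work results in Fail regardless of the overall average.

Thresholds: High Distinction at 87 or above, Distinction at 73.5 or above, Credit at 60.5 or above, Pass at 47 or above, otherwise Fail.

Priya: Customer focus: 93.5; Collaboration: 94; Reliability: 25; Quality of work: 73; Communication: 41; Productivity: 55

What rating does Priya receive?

Distinction

Quality of work score 73 ≥ 50: minimum met.
Weighted total:
  Customer focus 93.5 × 0.3 = 28.05
  Collaboration 94 × 0.3 = 28.2
  Reliability 25 × 0.05 = 1.25
  Quality of work 73 × 0.07 = 5.11
  Communication 41 × 0.14 = 5.74
  Productivity 55 × 0.14 = 7.7
Sum = 76.05
76.05 is ≥ 73.5 and < 87 → Distinction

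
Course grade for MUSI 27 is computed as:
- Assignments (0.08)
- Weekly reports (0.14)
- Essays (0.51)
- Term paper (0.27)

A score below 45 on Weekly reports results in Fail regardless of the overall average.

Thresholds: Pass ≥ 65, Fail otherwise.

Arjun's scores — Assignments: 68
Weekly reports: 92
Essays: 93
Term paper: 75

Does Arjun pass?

Weekly reports score 92 ≥ 45: minimum met.
Weighted total:
  Assignments 68 × 0.08 = 5.44
  Weekly reports 92 × 0.14 = 12.88
  Essays 93 × 0.51 = 47.43
  Term paper 75 × 0.27 = 20.25
Sum = 86
86 ≥ 65 → Pass

Pass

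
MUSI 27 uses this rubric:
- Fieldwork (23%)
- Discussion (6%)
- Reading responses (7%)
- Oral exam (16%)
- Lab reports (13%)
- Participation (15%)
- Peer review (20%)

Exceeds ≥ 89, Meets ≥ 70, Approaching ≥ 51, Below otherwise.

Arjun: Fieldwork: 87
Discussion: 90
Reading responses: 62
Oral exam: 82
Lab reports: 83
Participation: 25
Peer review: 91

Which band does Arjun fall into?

Meets

Weighted total:
  Fieldwork 87 × 0.23 = 20.01
  Discussion 90 × 0.06 = 5.4
  Reading responses 62 × 0.07 = 4.34
  Oral exam 82 × 0.16 = 13.12
  Lab reports 83 × 0.13 = 10.79
  Participation 25 × 0.15 = 3.75
  Peer review 91 × 0.2 = 18.2
Sum = 75.61
75.61 is ≥ 70 and < 89 → Meets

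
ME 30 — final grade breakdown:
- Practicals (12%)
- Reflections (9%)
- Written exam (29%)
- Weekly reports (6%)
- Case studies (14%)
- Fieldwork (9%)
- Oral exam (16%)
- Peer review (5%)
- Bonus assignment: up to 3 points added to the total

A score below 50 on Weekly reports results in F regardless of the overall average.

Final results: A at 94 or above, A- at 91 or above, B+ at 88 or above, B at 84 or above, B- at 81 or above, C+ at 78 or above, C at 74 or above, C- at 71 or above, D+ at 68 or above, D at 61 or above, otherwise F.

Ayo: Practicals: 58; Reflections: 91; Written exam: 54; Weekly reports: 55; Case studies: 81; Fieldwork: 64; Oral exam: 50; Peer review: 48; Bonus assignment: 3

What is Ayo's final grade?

Weekly reports score 55 ≥ 50: minimum met.
Weighted total:
  Practicals 58 × 0.12 = 6.96
  Reflections 91 × 0.09 = 8.19
  Written exam 54 × 0.29 = 15.66
  Weekly reports 55 × 0.06 = 3.3
  Case studies 81 × 0.14 = 11.34
  Fieldwork 64 × 0.09 = 5.76
  Oral exam 50 × 0.16 = 8
  Peer review 48 × 0.05 = 2.4
Sum = 61.61
Bonus assignment: 61.61 + 3 = 64.61
64.61 is ≥ 61 and < 68 → D

D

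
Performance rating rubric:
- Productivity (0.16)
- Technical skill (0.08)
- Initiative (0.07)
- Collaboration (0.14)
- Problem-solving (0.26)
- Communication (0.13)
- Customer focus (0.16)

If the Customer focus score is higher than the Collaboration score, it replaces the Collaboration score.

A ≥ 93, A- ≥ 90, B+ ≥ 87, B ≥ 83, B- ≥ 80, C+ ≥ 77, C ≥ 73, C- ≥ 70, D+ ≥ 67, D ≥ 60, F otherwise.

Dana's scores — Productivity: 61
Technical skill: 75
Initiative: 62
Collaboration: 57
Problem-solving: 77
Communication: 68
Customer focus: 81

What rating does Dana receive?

Customer focus (81) > Collaboration (57), so Collaboration counts as 81.
Weighted total:
  Productivity 61 × 0.16 = 9.76
  Technical skill 75 × 0.08 = 6
  Initiative 62 × 0.07 = 4.34
  Collaboration 81 × 0.14 = 11.34
  Problem-solving 77 × 0.26 = 20.02
  Communication 68 × 0.13 = 8.84
  Customer focus 81 × 0.16 = 12.96
Sum = 73.26
73.26 is ≥ 73 and < 77 → C

C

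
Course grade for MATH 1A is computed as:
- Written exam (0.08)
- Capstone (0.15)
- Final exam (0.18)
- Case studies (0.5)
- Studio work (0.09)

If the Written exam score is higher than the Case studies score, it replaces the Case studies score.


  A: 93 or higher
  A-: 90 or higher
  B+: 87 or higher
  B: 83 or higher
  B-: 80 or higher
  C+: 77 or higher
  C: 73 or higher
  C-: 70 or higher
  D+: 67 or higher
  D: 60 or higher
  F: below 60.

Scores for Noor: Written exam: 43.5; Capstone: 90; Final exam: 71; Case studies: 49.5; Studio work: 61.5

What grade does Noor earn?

Written exam (43.5) ≤ Case studies (49.5), so Case studies stays at 49.5.
Weighted total:
  Written exam 43.5 × 0.08 = 3.48
  Capstone 90 × 0.15 = 13.5
  Final exam 71 × 0.18 = 12.78
  Case studies 49.5 × 0.5 = 24.75
  Studio work 61.5 × 0.09 = 5.535
Sum = 60.045
60.045 is ≥ 60 and < 67 → D

D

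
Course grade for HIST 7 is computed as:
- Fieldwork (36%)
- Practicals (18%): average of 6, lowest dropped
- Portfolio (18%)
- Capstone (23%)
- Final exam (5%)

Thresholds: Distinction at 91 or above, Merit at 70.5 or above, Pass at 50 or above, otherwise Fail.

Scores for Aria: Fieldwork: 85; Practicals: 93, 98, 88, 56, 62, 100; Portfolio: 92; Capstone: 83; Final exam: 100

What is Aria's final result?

Merit

Practicals: drop 56 → average of remaining 5 = 441/5 = 88.2
Weighted total:
  Fieldwork 85 × 0.36 = 30.6
  Practicals 88.2 × 0.18 = 15.876
  Portfolio 92 × 0.18 = 16.56
  Capstone 83 × 0.23 = 19.09
  Final exam 100 × 0.05 = 5
Sum = 87.126
87.126 is ≥ 70.5 and < 91 → Merit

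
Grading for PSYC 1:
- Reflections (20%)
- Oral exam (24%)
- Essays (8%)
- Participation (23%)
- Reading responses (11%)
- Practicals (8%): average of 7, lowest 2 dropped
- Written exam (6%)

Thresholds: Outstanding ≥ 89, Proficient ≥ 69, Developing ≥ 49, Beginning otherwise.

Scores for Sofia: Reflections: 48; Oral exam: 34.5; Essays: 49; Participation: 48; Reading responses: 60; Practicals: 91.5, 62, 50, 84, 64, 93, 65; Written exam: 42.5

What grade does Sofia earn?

Beginning

Practicals: drop 50, 62 → average of remaining 5 = 397.5/5 = 79.5
Weighted total:
  Reflections 48 × 0.2 = 9.6
  Oral exam 34.5 × 0.24 = 8.28
  Essays 49 × 0.08 = 3.92
  Participation 48 × 0.23 = 11.04
  Reading responses 60 × 0.11 = 6.6
  Practicals 79.5 × 0.08 = 6.36
  Written exam 42.5 × 0.06 = 2.55
Sum = 48.35
48.35 < 49 → Beginning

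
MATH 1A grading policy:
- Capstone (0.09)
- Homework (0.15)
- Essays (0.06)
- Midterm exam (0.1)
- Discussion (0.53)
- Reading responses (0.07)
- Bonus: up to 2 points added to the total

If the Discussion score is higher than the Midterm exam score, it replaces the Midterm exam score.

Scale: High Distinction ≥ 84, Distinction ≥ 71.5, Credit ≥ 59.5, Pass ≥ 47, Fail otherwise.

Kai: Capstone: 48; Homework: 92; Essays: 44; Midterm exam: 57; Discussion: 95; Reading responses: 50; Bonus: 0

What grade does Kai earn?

Discussion (95) > Midterm exam (57), so Midterm exam counts as 95.
Weighted total:
  Capstone 48 × 0.09 = 4.32
  Homework 92 × 0.15 = 13.8
  Essays 44 × 0.06 = 2.64
  Midterm exam 95 × 0.1 = 9.5
  Discussion 95 × 0.53 = 50.35
  Reading responses 50 × 0.07 = 3.5
Sum = 84.11
Bonus: 84.11 + 0 = 84.11
84.11 ≥ 84 → High Distinction

High Distinction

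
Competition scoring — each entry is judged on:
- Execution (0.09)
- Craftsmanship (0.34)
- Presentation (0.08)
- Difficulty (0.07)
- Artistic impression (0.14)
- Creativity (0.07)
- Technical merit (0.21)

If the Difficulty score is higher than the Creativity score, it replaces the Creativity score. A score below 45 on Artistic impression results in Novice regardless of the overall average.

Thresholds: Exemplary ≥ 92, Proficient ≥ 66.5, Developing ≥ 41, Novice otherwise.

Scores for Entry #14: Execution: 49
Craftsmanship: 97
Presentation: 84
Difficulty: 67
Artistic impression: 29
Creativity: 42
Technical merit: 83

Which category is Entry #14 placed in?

Novice

Difficulty (67) > Creativity (42), so Creativity counts as 67.
Artistic impression score 29 < 45: minimum not met.
Weighted total:
  Execution 49 × 0.09 = 4.41
  Craftsmanship 97 × 0.34 = 32.98
  Presentation 84 × 0.08 = 6.72
  Difficulty 67 × 0.07 = 4.69
  Artistic impression 29 × 0.14 = 4.06
  Creativity 67 × 0.07 = 4.69
  Technical merit 83 × 0.21 = 17.43
Sum = 74.98
Because the Artistic impression minimum was not met, the result is Novice.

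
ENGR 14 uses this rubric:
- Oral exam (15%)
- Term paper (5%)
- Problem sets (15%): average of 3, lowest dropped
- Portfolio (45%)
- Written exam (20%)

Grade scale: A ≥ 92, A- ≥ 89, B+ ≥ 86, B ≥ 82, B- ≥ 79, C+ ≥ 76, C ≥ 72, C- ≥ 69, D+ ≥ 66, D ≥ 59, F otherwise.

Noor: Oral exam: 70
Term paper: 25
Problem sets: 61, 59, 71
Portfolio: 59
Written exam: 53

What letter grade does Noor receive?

F

Problem sets: drop 59 → average of remaining 2 = 132/2 = 66
Weighted total:
  Oral exam 70 × 0.15 = 10.5
  Term paper 25 × 0.05 = 1.25
  Problem sets 66 × 0.15 = 9.9
  Portfolio 59 × 0.45 = 26.55
  Written exam 53 × 0.2 = 10.6
Sum = 58.8
58.8 < 59 → F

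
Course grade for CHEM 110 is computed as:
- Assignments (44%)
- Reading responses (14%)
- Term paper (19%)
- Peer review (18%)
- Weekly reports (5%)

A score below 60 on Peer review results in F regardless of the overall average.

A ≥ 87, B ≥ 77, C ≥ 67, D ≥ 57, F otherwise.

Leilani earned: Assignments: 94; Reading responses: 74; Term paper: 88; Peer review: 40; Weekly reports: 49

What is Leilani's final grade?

F

Peer review score 40 < 60: minimum not met.
Weighted total:
  Assignments 94 × 0.44 = 41.36
  Reading responses 74 × 0.14 = 10.36
  Term paper 88 × 0.19 = 16.72
  Peer review 40 × 0.18 = 7.2
  Weekly reports 49 × 0.05 = 2.45
Sum = 78.09
Because the Peer review minimum was not met, the result is F.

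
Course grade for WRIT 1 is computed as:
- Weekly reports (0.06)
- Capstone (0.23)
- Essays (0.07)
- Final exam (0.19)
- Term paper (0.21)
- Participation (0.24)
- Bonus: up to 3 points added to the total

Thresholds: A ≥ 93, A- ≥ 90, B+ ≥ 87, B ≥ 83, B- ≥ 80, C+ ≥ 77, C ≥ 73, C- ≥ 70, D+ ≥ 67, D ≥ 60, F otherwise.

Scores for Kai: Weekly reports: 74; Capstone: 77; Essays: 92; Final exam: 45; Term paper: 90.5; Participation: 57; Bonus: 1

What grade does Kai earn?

Weighted total:
  Weekly reports 74 × 0.06 = 4.44
  Capstone 77 × 0.23 = 17.71
  Essays 92 × 0.07 = 6.44
  Final exam 45 × 0.19 = 8.55
  Term paper 90.5 × 0.21 = 19.005
  Participation 57 × 0.24 = 13.68
Sum = 69.825
Bonus: 69.825 + 1 = 70.825
70.825 is ≥ 70 and < 73 → C-

C-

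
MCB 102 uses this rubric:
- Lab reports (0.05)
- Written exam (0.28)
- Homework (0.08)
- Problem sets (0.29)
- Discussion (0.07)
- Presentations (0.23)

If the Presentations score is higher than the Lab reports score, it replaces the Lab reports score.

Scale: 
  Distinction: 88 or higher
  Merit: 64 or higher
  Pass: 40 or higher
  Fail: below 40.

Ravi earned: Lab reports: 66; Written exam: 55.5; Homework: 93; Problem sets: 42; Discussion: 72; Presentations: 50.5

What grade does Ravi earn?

Pass

Presentations (50.5) ≤ Lab reports (66), so Lab reports stays at 66.
Weighted total:
  Lab reports 66 × 0.05 = 3.3
  Written exam 55.5 × 0.28 = 15.54
  Homework 93 × 0.08 = 7.44
  Problem sets 42 × 0.29 = 12.18
  Discussion 72 × 0.07 = 5.04
  Presentations 50.5 × 0.23 = 11.615
Sum = 55.115
55.115 is ≥ 40 and < 64 → Pass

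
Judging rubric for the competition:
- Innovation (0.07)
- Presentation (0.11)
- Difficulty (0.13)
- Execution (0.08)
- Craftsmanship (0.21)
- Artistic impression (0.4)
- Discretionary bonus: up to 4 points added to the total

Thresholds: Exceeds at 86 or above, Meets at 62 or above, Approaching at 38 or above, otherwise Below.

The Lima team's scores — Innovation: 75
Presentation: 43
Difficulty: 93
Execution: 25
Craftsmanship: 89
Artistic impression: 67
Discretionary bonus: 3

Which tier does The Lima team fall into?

Weighted total:
  Innovation 75 × 0.07 = 5.25
  Presentation 43 × 0.11 = 4.73
  Difficulty 93 × 0.13 = 12.09
  Execution 25 × 0.08 = 2
  Craftsmanship 89 × 0.21 = 18.69
  Artistic impression 67 × 0.4 = 26.8
Sum = 69.56
Discretionary bonus: 69.56 + 3 = 72.56
72.56 is ≥ 62 and < 86 → Meets

Meets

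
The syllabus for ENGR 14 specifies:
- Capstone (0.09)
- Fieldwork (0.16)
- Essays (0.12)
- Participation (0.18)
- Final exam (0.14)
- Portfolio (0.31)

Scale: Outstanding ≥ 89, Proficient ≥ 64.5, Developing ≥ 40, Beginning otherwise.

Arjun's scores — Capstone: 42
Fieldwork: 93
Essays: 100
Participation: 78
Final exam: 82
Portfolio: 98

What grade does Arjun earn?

Proficient

Weighted total:
  Capstone 42 × 0.09 = 3.78
  Fieldwork 93 × 0.16 = 14.88
  Essays 100 × 0.12 = 12
  Participation 78 × 0.18 = 14.04
  Final exam 82 × 0.14 = 11.48
  Portfolio 98 × 0.31 = 30.38
Sum = 86.56
86.56 is ≥ 64.5 and < 89 → Proficient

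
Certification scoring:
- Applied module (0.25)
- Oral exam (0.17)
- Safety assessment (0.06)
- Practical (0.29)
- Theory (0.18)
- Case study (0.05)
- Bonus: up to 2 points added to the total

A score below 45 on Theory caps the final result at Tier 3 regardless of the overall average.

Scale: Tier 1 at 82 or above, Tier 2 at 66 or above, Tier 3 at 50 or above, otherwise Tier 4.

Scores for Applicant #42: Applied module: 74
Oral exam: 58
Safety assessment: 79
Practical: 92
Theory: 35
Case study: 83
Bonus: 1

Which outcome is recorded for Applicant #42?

Tier 3

Theory score 35 < 45: minimum not met.
Weighted total:
  Applied module 74 × 0.25 = 18.5
  Oral exam 58 × 0.17 = 9.86
  Safety assessment 79 × 0.06 = 4.74
  Practical 92 × 0.29 = 26.68
  Theory 35 × 0.18 = 6.3
  Case study 83 × 0.05 = 4.15
Sum = 70.23
Bonus: 70.23 + 1 = 71.23
71.23 would be Tier 2; cap at Tier 3 applies → Tier 3.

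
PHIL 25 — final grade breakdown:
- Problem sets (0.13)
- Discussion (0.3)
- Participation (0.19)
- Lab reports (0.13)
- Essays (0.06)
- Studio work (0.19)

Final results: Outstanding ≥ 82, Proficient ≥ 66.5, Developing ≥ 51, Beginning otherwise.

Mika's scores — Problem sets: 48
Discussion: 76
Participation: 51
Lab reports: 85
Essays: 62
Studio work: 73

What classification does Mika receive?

Weighted total:
  Problem sets 48 × 0.13 = 6.24
  Discussion 76 × 0.3 = 22.8
  Participation 51 × 0.19 = 9.69
  Lab reports 85 × 0.13 = 11.05
  Essays 62 × 0.06 = 3.72
  Studio work 73 × 0.19 = 13.87
Sum = 67.37
67.37 is ≥ 66.5 and < 82 → Proficient

Proficient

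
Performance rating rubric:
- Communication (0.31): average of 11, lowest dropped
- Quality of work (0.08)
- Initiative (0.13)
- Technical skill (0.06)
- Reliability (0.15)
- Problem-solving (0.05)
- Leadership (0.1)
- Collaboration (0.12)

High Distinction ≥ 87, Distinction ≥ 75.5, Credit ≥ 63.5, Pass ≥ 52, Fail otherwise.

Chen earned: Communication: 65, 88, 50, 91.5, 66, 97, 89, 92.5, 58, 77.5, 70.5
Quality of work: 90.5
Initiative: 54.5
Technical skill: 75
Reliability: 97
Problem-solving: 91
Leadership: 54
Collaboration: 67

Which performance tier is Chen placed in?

Distinction

Communication: drop 50 → average of remaining 10 = 795/10 = 79.5
Weighted total:
  Communication 79.5 × 0.31 = 24.645
  Quality of work 90.5 × 0.08 = 7.24
  Initiative 54.5 × 0.13 = 7.085
  Technical skill 75 × 0.06 = 4.5
  Reliability 97 × 0.15 = 14.55
  Problem-solving 91 × 0.05 = 4.55
  Leadership 54 × 0.1 = 5.4
  Collaboration 67 × 0.12 = 8.04
Sum = 76.01
76.01 is ≥ 75.5 and < 87 → Distinction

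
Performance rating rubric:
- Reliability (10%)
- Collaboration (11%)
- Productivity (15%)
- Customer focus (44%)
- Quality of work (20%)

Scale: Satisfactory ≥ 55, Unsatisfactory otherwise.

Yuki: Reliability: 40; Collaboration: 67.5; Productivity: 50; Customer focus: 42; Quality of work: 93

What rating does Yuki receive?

Weighted total:
  Reliability 40 × 0.1 = 4
  Collaboration 67.5 × 0.11 = 7.425
  Productivity 50 × 0.15 = 7.5
  Customer focus 42 × 0.44 = 18.48
  Quality of work 93 × 0.2 = 18.6
Sum = 56.005
56.005 ≥ 55 → Satisfactory

Satisfactory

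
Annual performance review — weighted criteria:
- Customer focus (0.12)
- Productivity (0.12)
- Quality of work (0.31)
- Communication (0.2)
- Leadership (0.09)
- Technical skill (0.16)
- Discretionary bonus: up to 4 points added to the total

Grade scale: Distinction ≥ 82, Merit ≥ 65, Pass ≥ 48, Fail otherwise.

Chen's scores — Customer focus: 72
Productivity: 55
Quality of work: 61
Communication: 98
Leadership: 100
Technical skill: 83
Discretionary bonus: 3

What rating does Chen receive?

Merit

Weighted total:
  Customer focus 72 × 0.12 = 8.64
  Productivity 55 × 0.12 = 6.6
  Quality of work 61 × 0.31 = 18.91
  Communication 98 × 0.2 = 19.6
  Leadership 100 × 0.09 = 9
  Technical skill 83 × 0.16 = 13.28
Sum = 76.03
Discretionary bonus: 76.03 + 3 = 79.03
79.03 is ≥ 65 and < 82 → Merit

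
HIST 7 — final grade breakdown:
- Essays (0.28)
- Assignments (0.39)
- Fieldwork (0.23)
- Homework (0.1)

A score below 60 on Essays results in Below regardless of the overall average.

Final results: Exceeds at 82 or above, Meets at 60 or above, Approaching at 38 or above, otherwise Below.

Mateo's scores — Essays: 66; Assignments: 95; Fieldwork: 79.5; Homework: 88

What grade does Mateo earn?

Essays score 66 ≥ 60: minimum met.
Weighted total:
  Essays 66 × 0.28 = 18.48
  Assignments 95 × 0.39 = 37.05
  Fieldwork 79.5 × 0.23 = 18.285
  Homework 88 × 0.1 = 8.8
Sum = 82.615
82.615 ≥ 82 → Exceeds

Exceeds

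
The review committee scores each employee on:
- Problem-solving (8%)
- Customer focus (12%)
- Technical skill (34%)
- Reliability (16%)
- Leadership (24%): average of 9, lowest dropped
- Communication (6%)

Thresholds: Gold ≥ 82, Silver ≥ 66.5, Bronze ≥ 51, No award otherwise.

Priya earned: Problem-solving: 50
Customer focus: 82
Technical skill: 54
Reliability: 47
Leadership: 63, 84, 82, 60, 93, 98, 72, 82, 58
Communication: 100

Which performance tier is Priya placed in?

Bronze

Leadership: drop 58 → average of remaining 8 = 634/8 = 79.25
Weighted total:
  Problem-solving 50 × 0.08 = 4
  Customer focus 82 × 0.12 = 9.84
  Technical skill 54 × 0.34 = 18.36
  Reliability 47 × 0.16 = 7.52
  Leadership 79.25 × 0.24 = 19.02
  Communication 100 × 0.06 = 6
Sum = 64.74
64.74 is ≥ 51 and < 66.5 → Bronze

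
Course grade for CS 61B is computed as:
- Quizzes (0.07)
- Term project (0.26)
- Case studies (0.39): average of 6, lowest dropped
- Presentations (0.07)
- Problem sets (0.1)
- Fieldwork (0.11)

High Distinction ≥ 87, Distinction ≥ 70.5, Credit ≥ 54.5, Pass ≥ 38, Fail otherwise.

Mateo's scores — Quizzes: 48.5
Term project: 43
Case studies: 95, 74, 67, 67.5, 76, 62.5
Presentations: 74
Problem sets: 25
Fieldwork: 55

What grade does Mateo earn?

Case studies: drop 62.5 → average of remaining 5 = 379.5/5 = 75.9
Weighted total:
  Quizzes 48.5 × 0.07 = 3.395
  Term project 43 × 0.26 = 11.18
  Case studies 75.9 × 0.39 = 29.601
  Presentations 74 × 0.07 = 5.18
  Problem sets 25 × 0.1 = 2.5
  Fieldwork 55 × 0.11 = 6.05
Sum = 57.906
57.906 is ≥ 54.5 and < 70.5 → Credit

Credit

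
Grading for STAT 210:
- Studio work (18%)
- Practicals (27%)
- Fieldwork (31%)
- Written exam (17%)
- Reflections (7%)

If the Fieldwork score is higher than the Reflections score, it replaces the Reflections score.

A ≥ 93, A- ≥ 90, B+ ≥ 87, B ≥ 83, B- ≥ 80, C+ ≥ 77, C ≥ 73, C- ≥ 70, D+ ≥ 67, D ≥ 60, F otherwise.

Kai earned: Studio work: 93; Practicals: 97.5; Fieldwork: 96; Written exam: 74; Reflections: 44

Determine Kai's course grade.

A-

Fieldwork (96) > Reflections (44), so Reflections counts as 96.
Weighted total:
  Studio work 93 × 0.18 = 16.74
  Practicals 97.5 × 0.27 = 26.325
  Fieldwork 96 × 0.31 = 29.76
  Written exam 74 × 0.17 = 12.58
  Reflections 96 × 0.07 = 6.72
Sum = 92.125
92.125 is ≥ 90 and < 93 → A-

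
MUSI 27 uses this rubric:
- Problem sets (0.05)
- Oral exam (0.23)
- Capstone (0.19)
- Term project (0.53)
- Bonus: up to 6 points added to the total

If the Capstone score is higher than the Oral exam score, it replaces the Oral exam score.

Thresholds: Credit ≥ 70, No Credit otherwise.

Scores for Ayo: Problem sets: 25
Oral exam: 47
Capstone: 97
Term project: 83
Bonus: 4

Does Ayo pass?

Credit

Capstone (97) > Oral exam (47), so Oral exam counts as 97.
Weighted total:
  Problem sets 25 × 0.05 = 1.25
  Oral exam 97 × 0.23 = 22.31
  Capstone 97 × 0.19 = 18.43
  Term project 83 × 0.53 = 43.99
Sum = 85.98
Bonus: 85.98 + 4 = 89.98
89.98 ≥ 70 → Credit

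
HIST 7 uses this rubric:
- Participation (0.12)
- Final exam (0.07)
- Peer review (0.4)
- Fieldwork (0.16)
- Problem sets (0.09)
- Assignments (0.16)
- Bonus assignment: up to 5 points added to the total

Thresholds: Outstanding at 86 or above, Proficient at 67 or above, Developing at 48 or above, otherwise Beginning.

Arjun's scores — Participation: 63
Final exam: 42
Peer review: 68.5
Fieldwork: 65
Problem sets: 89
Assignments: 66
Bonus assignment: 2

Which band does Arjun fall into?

Weighted total:
  Participation 63 × 0.12 = 7.56
  Final exam 42 × 0.07 = 2.94
  Peer review 68.5 × 0.4 = 27.4
  Fieldwork 65 × 0.16 = 10.4
  Problem sets 89 × 0.09 = 8.01
  Assignments 66 × 0.16 = 10.56
Sum = 66.87
Bonus assignment: 66.87 + 2 = 68.87
68.87 is ≥ 67 and < 86 → Proficient

Proficient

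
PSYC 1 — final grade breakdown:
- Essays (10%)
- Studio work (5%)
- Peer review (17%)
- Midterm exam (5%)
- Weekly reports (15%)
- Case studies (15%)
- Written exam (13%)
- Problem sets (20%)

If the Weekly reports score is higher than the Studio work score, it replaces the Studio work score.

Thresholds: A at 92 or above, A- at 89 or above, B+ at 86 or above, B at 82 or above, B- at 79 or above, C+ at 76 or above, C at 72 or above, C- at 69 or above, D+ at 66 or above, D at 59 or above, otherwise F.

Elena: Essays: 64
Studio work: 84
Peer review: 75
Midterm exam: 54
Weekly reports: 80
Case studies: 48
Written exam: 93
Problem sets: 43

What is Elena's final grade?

D

Weekly reports (80) ≤ Studio work (84), so Studio work stays at 84.
Weighted total:
  Essays 64 × 0.1 = 6.4
  Studio work 84 × 0.05 = 4.2
  Peer review 75 × 0.17 = 12.75
  Midterm exam 54 × 0.05 = 2.7
  Weekly reports 80 × 0.15 = 12
  Case studies 48 × 0.15 = 7.2
  Written exam 93 × 0.13 = 12.09
  Problem sets 43 × 0.2 = 8.6
Sum = 65.94
65.94 is ≥ 59 and < 66 → D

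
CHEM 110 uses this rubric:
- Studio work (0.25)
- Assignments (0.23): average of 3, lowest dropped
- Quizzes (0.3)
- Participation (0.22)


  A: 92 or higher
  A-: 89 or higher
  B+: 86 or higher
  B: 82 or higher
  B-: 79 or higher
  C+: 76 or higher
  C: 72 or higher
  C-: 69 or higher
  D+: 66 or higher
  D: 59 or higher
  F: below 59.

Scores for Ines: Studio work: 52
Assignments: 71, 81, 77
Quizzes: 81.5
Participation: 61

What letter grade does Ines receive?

Assignments: drop 71 → average of remaining 2 = 158/2 = 79
Weighted total:
  Studio work 52 × 0.25 = 13
  Assignments 79 × 0.23 = 18.17
  Quizzes 81.5 × 0.3 = 24.45
  Participation 61 × 0.22 = 13.42
Sum = 69.04
69.04 is ≥ 69 and < 72 → C-

C-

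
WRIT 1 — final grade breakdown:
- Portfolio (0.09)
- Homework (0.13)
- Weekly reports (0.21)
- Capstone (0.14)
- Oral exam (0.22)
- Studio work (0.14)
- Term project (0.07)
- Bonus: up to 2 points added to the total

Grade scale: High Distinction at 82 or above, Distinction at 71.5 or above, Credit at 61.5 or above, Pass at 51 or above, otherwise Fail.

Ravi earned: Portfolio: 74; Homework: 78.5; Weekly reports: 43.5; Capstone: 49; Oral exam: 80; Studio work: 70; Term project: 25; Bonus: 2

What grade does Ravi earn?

Weighted total:
  Portfolio 74 × 0.09 = 6.66
  Homework 78.5 × 0.13 = 10.205
  Weekly reports 43.5 × 0.21 = 9.135
  Capstone 49 × 0.14 = 6.86
  Oral exam 80 × 0.22 = 17.6
  Studio work 70 × 0.14 = 9.8
  Term project 25 × 0.07 = 1.75
Sum = 62.01
Bonus: 62.01 + 2 = 64.01
64.01 is ≥ 61.5 and < 71.5 → Credit

Credit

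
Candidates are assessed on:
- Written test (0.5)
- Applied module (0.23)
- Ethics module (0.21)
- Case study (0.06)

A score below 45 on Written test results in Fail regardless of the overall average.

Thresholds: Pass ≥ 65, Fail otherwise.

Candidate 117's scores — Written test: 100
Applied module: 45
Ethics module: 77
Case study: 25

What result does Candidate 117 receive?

Pass

Written test score 100 ≥ 45: minimum met.
Weighted total:
  Written test 100 × 0.5 = 50
  Applied module 45 × 0.23 = 10.35
  Ethics module 77 × 0.21 = 16.17
  Case study 25 × 0.06 = 1.5
Sum = 78.02
78.02 ≥ 65 → Pass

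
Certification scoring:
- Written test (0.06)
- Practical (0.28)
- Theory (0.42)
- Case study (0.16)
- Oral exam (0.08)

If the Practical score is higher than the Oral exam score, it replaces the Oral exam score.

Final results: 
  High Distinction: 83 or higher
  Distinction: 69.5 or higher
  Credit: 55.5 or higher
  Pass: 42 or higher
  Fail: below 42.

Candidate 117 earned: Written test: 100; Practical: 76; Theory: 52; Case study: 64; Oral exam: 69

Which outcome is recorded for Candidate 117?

Credit

Practical (76) > Oral exam (69), so Oral exam counts as 76.
Weighted total:
  Written test 100 × 0.06 = 6
  Practical 76 × 0.28 = 21.28
  Theory 52 × 0.42 = 21.84
  Case study 64 × 0.16 = 10.24
  Oral exam 76 × 0.08 = 6.08
Sum = 65.44
65.44 is ≥ 55.5 and < 69.5 → Credit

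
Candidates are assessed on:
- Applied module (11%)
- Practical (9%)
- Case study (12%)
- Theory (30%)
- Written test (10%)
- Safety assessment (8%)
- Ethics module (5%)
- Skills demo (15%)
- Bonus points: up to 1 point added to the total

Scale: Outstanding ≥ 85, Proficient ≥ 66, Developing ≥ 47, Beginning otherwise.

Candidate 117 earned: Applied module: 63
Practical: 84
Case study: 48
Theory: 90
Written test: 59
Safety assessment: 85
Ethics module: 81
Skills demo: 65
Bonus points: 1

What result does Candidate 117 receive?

Weighted total:
  Applied module 63 × 0.11 = 6.93
  Practical 84 × 0.09 = 7.56
  Case study 48 × 0.12 = 5.76
  Theory 90 × 0.3 = 27
  Written test 59 × 0.1 = 5.9
  Safety assessment 85 × 0.08 = 6.8
  Ethics module 81 × 0.05 = 4.05
  Skills demo 65 × 0.15 = 9.75
Sum = 73.75
Bonus points: 73.75 + 1 = 74.75
74.75 is ≥ 66 and < 85 → Proficient

Proficient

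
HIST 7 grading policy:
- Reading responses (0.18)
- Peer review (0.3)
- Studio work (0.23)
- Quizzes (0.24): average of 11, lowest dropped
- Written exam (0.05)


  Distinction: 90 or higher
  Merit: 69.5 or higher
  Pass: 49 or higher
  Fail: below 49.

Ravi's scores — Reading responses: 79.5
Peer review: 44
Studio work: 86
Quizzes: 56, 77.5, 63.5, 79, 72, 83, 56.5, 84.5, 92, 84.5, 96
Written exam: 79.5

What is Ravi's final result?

Merit

Quizzes: drop 56 → average of remaining 10 = 788.5/10 = 78.85
Weighted total:
  Reading responses 79.5 × 0.18 = 14.31
  Peer review 44 × 0.3 = 13.2
  Studio work 86 × 0.23 = 19.78
  Quizzes 78.85 × 0.24 = 18.924
  Written exam 79.5 × 0.05 = 3.975
Sum = 70.189
70.189 is ≥ 69.5 and < 90 → Merit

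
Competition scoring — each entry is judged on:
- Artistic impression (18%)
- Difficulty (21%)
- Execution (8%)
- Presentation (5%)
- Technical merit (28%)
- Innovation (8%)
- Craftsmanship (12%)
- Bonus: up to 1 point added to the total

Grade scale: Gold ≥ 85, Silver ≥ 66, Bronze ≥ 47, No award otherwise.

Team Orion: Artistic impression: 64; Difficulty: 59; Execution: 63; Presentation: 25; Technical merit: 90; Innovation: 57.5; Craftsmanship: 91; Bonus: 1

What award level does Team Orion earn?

Weighted total:
  Artistic impression 64 × 0.18 = 11.52
  Difficulty 59 × 0.21 = 12.39
  Execution 63 × 0.08 = 5.04
  Presentation 25 × 0.05 = 1.25
  Technical merit 90 × 0.28 = 25.2
  Innovation 57.5 × 0.08 = 4.6
  Craftsmanship 91 × 0.12 = 10.92
Sum = 70.92
Bonus: 70.92 + 1 = 71.92
71.92 is ≥ 66 and < 85 → Silver

Silver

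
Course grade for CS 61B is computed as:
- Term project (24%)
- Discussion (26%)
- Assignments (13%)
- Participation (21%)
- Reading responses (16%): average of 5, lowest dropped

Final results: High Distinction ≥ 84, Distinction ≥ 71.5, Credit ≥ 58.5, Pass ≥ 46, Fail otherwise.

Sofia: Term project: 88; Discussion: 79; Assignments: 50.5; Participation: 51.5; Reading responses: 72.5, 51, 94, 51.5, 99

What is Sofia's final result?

Distinction

Reading responses: drop 51 → average of remaining 4 = 317/4 = 79.25
Weighted total:
  Term project 88 × 0.24 = 21.12
  Discussion 79 × 0.26 = 20.54
  Assignments 50.5 × 0.13 = 6.565
  Participation 51.5 × 0.21 = 10.815
  Reading responses 79.25 × 0.16 = 12.68
Sum = 71.72
71.72 is ≥ 71.5 and < 84 → Distinction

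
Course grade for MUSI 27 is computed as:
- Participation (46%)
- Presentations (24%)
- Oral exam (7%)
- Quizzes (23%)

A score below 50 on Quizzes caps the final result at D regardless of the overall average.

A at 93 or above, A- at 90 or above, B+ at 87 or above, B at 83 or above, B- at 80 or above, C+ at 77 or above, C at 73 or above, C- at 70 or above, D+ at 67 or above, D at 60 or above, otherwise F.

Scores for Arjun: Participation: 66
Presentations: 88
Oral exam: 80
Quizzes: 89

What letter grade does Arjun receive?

C+

Quizzes score 89 ≥ 50: minimum met.
Weighted total:
  Participation 66 × 0.46 = 30.36
  Presentations 88 × 0.24 = 21.12
  Oral exam 80 × 0.07 = 5.6
  Quizzes 89 × 0.23 = 20.47
Sum = 77.55
77.55 is ≥ 77 and < 80 → C+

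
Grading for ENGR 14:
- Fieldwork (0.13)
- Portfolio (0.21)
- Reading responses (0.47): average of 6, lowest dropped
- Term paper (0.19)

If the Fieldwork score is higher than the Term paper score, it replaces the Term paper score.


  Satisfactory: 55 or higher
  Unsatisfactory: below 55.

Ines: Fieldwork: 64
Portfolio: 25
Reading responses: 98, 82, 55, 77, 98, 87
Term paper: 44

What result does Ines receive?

Satisfactory

Reading responses: drop 55 → average of remaining 5 = 442/5 = 88.4
Fieldwork (64) > Term paper (44), so Term paper counts as 64.
Weighted total:
  Fieldwork 64 × 0.13 = 8.32
  Portfolio 25 × 0.21 = 5.25
  Reading responses 88.4 × 0.47 = 41.548
  Term paper 64 × 0.19 = 12.16
Sum = 67.278
67.278 ≥ 55 → Satisfactory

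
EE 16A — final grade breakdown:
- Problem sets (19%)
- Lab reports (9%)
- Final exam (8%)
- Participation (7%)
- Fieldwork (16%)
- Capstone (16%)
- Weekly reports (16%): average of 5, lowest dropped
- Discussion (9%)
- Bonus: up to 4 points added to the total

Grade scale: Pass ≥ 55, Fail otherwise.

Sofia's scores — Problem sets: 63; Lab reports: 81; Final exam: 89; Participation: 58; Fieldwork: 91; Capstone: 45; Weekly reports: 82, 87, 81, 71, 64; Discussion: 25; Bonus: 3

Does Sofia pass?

Weekly reports: drop 64 → average of remaining 4 = 321/4 = 80.25
Weighted total:
  Problem sets 63 × 0.19 = 11.97
  Lab reports 81 × 0.09 = 7.29
  Final exam 89 × 0.08 = 7.12
  Participation 58 × 0.07 = 4.06
  Fieldwork 91 × 0.16 = 14.56
  Capstone 45 × 0.16 = 7.2
  Weekly reports 80.25 × 0.16 = 12.84
  Discussion 25 × 0.09 = 2.25
Sum = 67.29
Bonus: 67.29 + 3 = 70.29
70.29 ≥ 55 → Pass

Pass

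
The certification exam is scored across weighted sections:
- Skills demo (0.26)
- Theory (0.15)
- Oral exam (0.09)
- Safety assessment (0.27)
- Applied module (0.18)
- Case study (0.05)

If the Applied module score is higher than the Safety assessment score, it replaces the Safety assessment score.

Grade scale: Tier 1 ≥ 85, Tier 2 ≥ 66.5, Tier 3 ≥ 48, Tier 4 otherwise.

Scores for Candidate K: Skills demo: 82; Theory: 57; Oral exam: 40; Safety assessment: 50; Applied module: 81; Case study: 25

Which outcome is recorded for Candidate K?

Tier 2

Applied module (81) > Safety assessment (50), so Safety assessment counts as 81.
Weighted total:
  Skills demo 82 × 0.26 = 21.32
  Theory 57 × 0.15 = 8.55
  Oral exam 40 × 0.09 = 3.6
  Safety assessment 81 × 0.27 = 21.87
  Applied module 81 × 0.18 = 14.58
  Case study 25 × 0.05 = 1.25
Sum = 71.17
71.17 is ≥ 66.5 and < 85 → Tier 2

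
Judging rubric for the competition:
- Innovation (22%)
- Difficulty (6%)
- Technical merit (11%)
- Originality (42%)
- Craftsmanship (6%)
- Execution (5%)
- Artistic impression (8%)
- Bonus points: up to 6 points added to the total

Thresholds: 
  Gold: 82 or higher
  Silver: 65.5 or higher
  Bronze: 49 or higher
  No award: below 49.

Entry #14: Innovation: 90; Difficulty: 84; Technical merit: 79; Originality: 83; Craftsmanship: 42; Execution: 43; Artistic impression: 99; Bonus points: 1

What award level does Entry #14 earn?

Silver

Weighted total:
  Innovation 90 × 0.22 = 19.8
  Difficulty 84 × 0.06 = 5.04
  Technical merit 79 × 0.11 = 8.69
  Originality 83 × 0.42 = 34.86
  Craftsmanship 42 × 0.06 = 2.52
  Execution 43 × 0.05 = 2.15
  Artistic impression 99 × 0.08 = 7.92
Sum = 80.98
Bonus points: 80.98 + 1 = 81.98
81.98 is ≥ 65.5 and < 82 → Silver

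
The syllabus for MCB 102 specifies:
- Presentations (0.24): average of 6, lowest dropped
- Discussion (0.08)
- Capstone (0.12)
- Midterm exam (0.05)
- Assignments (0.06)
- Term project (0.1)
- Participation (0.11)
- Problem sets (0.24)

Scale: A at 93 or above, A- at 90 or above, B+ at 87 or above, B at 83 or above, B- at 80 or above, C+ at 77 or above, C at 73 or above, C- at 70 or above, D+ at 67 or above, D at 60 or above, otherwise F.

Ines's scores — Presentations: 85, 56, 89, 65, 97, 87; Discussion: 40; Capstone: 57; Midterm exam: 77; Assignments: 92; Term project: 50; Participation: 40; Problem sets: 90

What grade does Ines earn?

C-

Presentations: drop 56 → average of remaining 5 = 423/5 = 84.6
Weighted total:
  Presentations 84.6 × 0.24 = 20.304
  Discussion 40 × 0.08 = 3.2
  Capstone 57 × 0.12 = 6.84
  Midterm exam 77 × 0.05 = 3.85
  Assignments 92 × 0.06 = 5.52
  Term project 50 × 0.1 = 5
  Participation 40 × 0.11 = 4.4
  Problem sets 90 × 0.24 = 21.6
Sum = 70.714
70.714 is ≥ 70 and < 73 → C-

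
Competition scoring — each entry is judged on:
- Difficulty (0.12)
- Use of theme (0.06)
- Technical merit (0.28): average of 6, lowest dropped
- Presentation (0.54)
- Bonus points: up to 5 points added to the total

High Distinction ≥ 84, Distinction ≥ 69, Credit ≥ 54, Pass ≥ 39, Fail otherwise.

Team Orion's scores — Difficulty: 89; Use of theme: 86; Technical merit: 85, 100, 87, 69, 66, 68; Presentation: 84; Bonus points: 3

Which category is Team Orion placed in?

High Distinction

Technical merit: drop 66 → average of remaining 5 = 409/5 = 81.8
Weighted total:
  Difficulty 89 × 0.12 = 10.68
  Use of theme 86 × 0.06 = 5.16
  Technical merit 81.8 × 0.28 = 22.904
  Presentation 84 × 0.54 = 45.36
Sum = 84.104
Bonus points: 84.104 + 3 = 87.104
87.104 ≥ 84 → High Distinction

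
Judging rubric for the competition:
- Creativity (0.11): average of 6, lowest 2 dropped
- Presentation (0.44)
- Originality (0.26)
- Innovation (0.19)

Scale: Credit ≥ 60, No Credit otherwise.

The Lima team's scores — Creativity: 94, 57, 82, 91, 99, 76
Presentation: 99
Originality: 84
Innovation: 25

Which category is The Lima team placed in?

Credit

Creativity: drop 57, 76 → average of remaining 4 = 366/4 = 91.5
Weighted total:
  Creativity 91.5 × 0.11 = 10.065
  Presentation 99 × 0.44 = 43.56
  Originality 84 × 0.26 = 21.84
  Innovation 25 × 0.19 = 4.75
Sum = 80.215
80.215 ≥ 60 → Credit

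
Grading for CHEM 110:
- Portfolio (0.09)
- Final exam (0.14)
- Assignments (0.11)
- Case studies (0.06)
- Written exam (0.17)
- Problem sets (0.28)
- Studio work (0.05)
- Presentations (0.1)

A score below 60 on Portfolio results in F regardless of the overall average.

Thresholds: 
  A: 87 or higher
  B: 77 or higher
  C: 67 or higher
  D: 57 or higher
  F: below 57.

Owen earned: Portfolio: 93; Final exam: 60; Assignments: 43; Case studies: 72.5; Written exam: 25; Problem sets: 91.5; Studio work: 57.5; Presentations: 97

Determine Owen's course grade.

Portfolio score 93 ≥ 60: minimum met.
Weighted total:
  Portfolio 93 × 0.09 = 8.37
  Final exam 60 × 0.14 = 8.4
  Assignments 43 × 0.11 = 4.73
  Case studies 72.5 × 0.06 = 4.35
  Written exam 25 × 0.17 = 4.25
  Problem sets 91.5 × 0.28 = 25.62
  Studio work 57.5 × 0.05 = 2.875
  Presentations 97 × 0.1 = 9.7
Sum = 68.295
68.295 is ≥ 67 and < 77 → C

C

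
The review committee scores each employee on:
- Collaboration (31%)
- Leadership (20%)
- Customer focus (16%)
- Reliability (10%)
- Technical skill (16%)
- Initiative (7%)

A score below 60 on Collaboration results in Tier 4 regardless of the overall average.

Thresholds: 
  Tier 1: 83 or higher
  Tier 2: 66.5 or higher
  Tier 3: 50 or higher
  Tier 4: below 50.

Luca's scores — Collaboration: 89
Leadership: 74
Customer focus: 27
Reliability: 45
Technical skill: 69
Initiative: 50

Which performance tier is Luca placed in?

Tier 3

Collaboration score 89 ≥ 60: minimum met.
Weighted total:
  Collaboration 89 × 0.31 = 27.59
  Leadership 74 × 0.2 = 14.8
  Customer focus 27 × 0.16 = 4.32
  Reliability 45 × 0.1 = 4.5
  Technical skill 69 × 0.16 = 11.04
  Initiative 50 × 0.07 = 3.5
Sum = 65.75
65.75 is ≥ 50 and < 66.5 → Tier 3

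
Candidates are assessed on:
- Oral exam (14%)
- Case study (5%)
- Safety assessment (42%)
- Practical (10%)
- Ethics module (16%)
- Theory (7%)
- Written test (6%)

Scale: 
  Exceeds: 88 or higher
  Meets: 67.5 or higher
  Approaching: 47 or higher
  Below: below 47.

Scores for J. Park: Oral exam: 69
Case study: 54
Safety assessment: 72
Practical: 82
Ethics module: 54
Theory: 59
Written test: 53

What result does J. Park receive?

Approaching

Weighted total:
  Oral exam 69 × 0.14 = 9.66
  Case study 54 × 0.05 = 2.7
  Safety assessment 72 × 0.42 = 30.24
  Practical 82 × 0.1 = 8.2
  Ethics module 54 × 0.16 = 8.64
  Theory 59 × 0.07 = 4.13
  Written test 53 × 0.06 = 3.18
Sum = 66.75
66.75 is ≥ 47 and < 67.5 → Approaching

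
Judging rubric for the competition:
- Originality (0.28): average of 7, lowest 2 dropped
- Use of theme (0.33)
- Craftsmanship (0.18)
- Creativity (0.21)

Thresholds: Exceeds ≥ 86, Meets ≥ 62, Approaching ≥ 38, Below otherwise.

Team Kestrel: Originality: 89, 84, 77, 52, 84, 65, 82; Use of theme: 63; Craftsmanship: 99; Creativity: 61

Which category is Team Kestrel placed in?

Originality: drop 52, 65 → average of remaining 5 = 416/5 = 83.2
Weighted total:
  Originality 83.2 × 0.28 = 23.296
  Use of theme 63 × 0.33 = 20.79
  Craftsmanship 99 × 0.18 = 17.82
  Creativity 61 × 0.21 = 12.81
Sum = 74.716
74.716 is ≥ 62 and < 86 → Meets

Meets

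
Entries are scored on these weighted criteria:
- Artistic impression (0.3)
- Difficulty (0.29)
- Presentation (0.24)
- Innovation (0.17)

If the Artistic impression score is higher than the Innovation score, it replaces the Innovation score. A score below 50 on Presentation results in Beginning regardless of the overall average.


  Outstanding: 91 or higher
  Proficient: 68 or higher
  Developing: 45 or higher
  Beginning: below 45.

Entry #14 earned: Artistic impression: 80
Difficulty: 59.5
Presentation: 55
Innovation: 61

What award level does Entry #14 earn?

Proficient

Artistic impression (80) > Innovation (61), so Innovation counts as 80.
Presentation score 55 ≥ 50: minimum met.
Weighted total:
  Artistic impression 80 × 0.3 = 24
  Difficulty 59.5 × 0.29 = 17.255
  Presentation 55 × 0.24 = 13.2
  Innovation 80 × 0.17 = 13.6
Sum = 68.055
68.055 is ≥ 68 and < 91 → Proficient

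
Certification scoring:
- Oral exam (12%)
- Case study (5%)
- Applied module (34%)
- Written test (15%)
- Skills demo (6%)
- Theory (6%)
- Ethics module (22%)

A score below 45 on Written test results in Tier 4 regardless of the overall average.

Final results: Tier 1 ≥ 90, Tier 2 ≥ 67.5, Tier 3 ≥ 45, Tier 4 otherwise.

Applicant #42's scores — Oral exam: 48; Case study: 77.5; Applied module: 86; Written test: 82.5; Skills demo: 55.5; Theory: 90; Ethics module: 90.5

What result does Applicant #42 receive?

Tier 2

Written test score 82.5 ≥ 45: minimum met.
Weighted total:
  Oral exam 48 × 0.12 = 5.76
  Case study 77.5 × 0.05 = 3.875
  Applied module 86 × 0.34 = 29.24
  Written test 82.5 × 0.15 = 12.375
  Skills demo 55.5 × 0.06 = 3.33
  Theory 90 × 0.06 = 5.4
  Ethics module 90.5 × 0.22 = 19.91
Sum = 79.89
79.89 is ≥ 67.5 and < 90 → Tier 2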